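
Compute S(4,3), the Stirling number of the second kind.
6

Reasoning: Using the Stirling recurrence: S(n,k) = k·S(n-1,k) + S(n-1,k-1)
S(4,3) = 3·S(3,3) + S(3,2)
         = 3·1 + 3
         = 3 + 3
         = 6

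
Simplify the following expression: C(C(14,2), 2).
C(14,2) = 91, then C(91, 2) = 4,095.
Final answer: 4,095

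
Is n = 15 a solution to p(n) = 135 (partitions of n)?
No

Solution: Pentagonal recurrence p(n) = p(n−1) + p(n−2) − p(n−5) − p(n−7) + …: p(15) = p(14) + p(13) − p(10) − p(8) + p(3) + p(0) = 135 + 101 − 42 − 22 + 3 + 1 = 176, which does not equal 135.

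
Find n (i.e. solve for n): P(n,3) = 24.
4

P(n,3) = n(n−1)(n−2) is increasing in n; n(n−1)(n−2) ≈ (n−1)^3 = 24 gives n ≈ 3.9. Check: P(3,3) = 6, P(4,3) = 24 ✓. So n = 4.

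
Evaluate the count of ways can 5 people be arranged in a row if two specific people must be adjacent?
48

Treat pair as unit: (5-1)! arrangements × 2 internal orders = 48.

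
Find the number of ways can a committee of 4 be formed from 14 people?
1,001

Reasoning: C(14,4) = 14! / (4! × (14-4)!)
         = 14! / (4! × 10!)
         = 1,001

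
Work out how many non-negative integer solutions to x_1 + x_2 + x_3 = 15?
136
C(15+3-1, 3-1) = 136.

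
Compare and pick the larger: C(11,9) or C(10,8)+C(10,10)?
C(11,9)
C(11,9)=55; C(10,8)+C(10,10)=45+1=46.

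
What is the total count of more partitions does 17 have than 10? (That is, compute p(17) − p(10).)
255

Reasoning: Pentagonal recurrence p(n) = p(n−1) + p(n−2) − p(n−5) − p(n−7) + …: p(17) = p(16) + p(15) − p(12) − p(10) + p(5) + p(2) = 231 + 176 − 77 − 42 + 7 + 2 = 297.
p(10) = p(9) + p(8) − p(5) − p(3) = 30 + 22 − 7 − 3 = 42.
Difference = 297 − 42 = 255.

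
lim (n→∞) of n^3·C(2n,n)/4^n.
∞

Solution: C(2n,n) ~ 4^n/√(πn), so n^3·C(2n,n)/4^n ~ n^(3 − 1/2)/√π → ∞.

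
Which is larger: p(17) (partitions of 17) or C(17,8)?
C(17,8)

Explanation: Pentagonal recurrence p(n) = p(n−1) + p(n−2) − p(n−5) − p(n−7) + …: p(17) = p(16) + p(15) − p(12) − p(10) + p(5) + p(2) = 231 + 176 − 77 − 42 + 7 + 2 = 297; C(17,8) = 24,310.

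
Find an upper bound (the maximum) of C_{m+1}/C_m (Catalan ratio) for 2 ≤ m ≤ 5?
C_{m+1}/C_m = 2(2m+1)/(m+2), which increases with m. Maximum at m = 5: 2·11/7 = 22/7.

Answer: 22/7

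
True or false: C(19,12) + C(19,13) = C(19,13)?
False

Solution: Pascal's identity gives C(20,13) = 77,520, whereas C(19,13) = 27,132.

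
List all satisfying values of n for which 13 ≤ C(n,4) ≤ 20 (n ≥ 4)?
6

Explanation: C(5,4)=5; C(6,4)=15; C(7,4)=35. So valid n = 6.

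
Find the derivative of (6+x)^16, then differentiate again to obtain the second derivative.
240(6+x)^14
First derivative: 16(6+x)^{15}. Second derivative: 16·15·(6+x)^{14} = 240(6+x)^{14}.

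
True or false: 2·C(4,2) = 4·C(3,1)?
True

Explanation: Absorption identity k·C(n,k) = n·C(n-1,k-1). LHS = 2·6 = 12; RHS = 4·3 = 12.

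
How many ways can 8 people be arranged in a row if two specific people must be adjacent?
10,080

Treat pair as unit: (8-1)! arrangements × 2 internal orders = 10,080.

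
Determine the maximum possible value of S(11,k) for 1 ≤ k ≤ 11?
246,730

Explanation: Row S(11,k) for k = 1..11 (via S(n,k) = k·S(n−1,k) + S(n−1,k−1)): 1, 1,023, 28,501, 145,750, 246,730, 179,487, 63,987, 11,880, 1,155, 55, 1. The row is unimodal; maximum at k = 5: 246,730.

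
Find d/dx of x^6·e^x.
(6x^5 + x^6)e^x

Solution: Product rule: d/dx[x^6]·e^x + x^6·d/dx[e^x] = 6x^{5}e^x + x^6e^x.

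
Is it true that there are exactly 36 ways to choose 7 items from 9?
True

Working:
C(9,7) = 36.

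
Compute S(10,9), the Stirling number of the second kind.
45

Explanation: Using the Stirling recurrence: S(n,k) = k·S(n-1,k) + S(n-1,k-1)
S(10,9) = 9·S(9,9) + S(9,8)
         = 9·1 + 36
         = 9 + 36
         = 45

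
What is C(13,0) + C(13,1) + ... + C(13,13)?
8,192

Solution: Sum of binomial coefficients = 2^13 = 8,192.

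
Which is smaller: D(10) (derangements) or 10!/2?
D(10)

Solution: D(10) = (10-1)·[D(9) + D(8)] = 9·[133,496 + 14,833] = 1,334,961; 10!/2 = 3,628,800/2 = 1,814,400.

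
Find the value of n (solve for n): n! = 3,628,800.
10

n! is strictly increasing. 8! = 40,320, 9! = 362,880, 10! = 3,628,800 ✓. So n = 10.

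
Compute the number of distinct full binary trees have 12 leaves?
Using the Catalan number formula: C_n = C(2n, n) / (n+1)
C_11 = C(22, 11) / (11+1)
     = 705432 / 12
     = 58,786

Answer: 58,786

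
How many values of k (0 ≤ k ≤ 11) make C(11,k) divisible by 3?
Checking C(11,k) mod 3 for k = 0..11: divisible at k = 3, 4, 5, 6, 7, 8. That's 6 values.
Final answer: 6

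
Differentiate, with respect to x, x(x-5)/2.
(2x - 5)/2
d/dx[(x-0)(x-5)] = (x-5) + (x-0) = 2x - 5. Dividing by 2 gives (2x - 5)/2.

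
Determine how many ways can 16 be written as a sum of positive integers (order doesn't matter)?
231

Working:
Pentagonal recurrence p(n) = p(n−1) + p(n−2) − p(n−5) − p(n−7) + …: p(16) = p(15) + p(14) − p(11) − p(9) + p(4) + p(1) = 176 + 135 − 56 − 30 + 5 + 1 = 231.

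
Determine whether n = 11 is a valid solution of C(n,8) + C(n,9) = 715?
No

Working:
C(11,8) + C(11,9) = 165 + 55 = 220, which does not equal 715.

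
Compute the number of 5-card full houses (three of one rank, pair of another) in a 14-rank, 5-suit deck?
18,200

Reasoning: Triple rank: 14. Triple suits: C(5,3)=10. Pair rank: 13. Pair suits: C(5,2)=10. Total: 18,200.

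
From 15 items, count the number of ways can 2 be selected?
105

Solution: C(15,2) = 15! / (2! × (15-2)!)
         = 15! / (2! × 13!)
         = 105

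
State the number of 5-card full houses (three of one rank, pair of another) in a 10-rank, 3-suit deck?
270

Working:
Triple rank: 10. Triple suits: C(3,3)=1. Pair rank: 9. Pair suits: C(3,2)=3. Total: 270.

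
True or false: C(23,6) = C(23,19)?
C(23,6) = 100,947 but C(23,19) = 8,855; symmetry gives C(23,6) = C(23,17), not C(23,19).
Final answer: False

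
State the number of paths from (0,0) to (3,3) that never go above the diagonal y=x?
5

Explanation: Counted by the Catalan number C_3: C_3 = C(6,3)/(3+1) = 20/4 = 5.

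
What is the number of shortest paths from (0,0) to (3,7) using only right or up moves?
Choose 3 rights from 10 moves: C(10,3) = 120.

Answer: 120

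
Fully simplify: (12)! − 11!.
439,084,800
(12)! − 11! = (12)·11! − 11! = (12−1)·11! = 11·11! = 439,084,800.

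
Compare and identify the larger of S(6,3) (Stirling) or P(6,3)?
P(6,3)

Working:
S(6,3) = 3·S(5,3) + S(5,2) = 3·25 + 15 = 90; P(6,3) = 120.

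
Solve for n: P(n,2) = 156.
13

Working:
P(n,2) = n(n−1) is increasing in n; n(n−1) ≈ (n−0.5)^2 = 156 gives n ≈ 13.0. Check: P(11,2) = 110, P(12,2) = 132, P(13,2) = 156 ✓. So n = 13.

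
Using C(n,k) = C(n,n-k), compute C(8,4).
70
C(8,4) = C(8,4) = 70.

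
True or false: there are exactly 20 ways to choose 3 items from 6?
True

Explanation: C(6,3) = 20.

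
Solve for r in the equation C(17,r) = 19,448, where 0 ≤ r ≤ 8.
7
C(17,r) is increasing for 0 ≤ r ≤ 8. Stepping up (C(17,r+1) = C(17,r)·(17−r)/(r+1)): C(17,1) = 17, C(17,2) = 136, C(17,3) = 680, C(17,4) = 2,380, C(17,5) = 6,188, C(17,6) = 12,376, C(17,7) = 19,448 ✓. So r = 7.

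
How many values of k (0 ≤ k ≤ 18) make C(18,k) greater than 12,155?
7
Row 18 is unimodal and symmetric about k=18/2. C(18,5)=8,568 ≤ 12,155; C(18,6)=18,564 > 12,155; by symmetry C(18,k) > 12,155 for k = 6..12. That's 12 - 6 + 1 = 7 values.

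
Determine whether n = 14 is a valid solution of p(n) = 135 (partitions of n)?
Yes

Pentagonal recurrence p(n) = p(n−1) + p(n−2) − p(n−5) − p(n−7) + …: p(14) = p(13) + p(12) − p(9) − p(7) + p(2) = 101 + 77 − 30 − 15 + 2 = 135, which equals 135.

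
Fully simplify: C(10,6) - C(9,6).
C(10,6) - C(9,6) = C(9,5) = 126.
Final answer: 126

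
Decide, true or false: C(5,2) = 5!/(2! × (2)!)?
False

Solution: The correct denominator is 2!×3!, giving C(5,2) = 10; the stated RHS is 5!/(2!×2!) = 30 ≠ 10, so the statement does not hold.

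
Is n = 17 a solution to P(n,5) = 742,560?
Yes

Solution: P(17,5) = 17·16·15·14·13 = 742,560, which equals 742,560.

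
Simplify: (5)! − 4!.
96
(5)! − 4! = (5)·4! − 4! = (5−1)·4! = 4·4! = 96.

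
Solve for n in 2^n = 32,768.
32,768 = 1,024 × 32 = 2^10 × 2^5 = 2^15, so n = 15.

Answer: 15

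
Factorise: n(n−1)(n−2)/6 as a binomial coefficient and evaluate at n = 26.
C(n,3); C(26,3) = 2,600

n(n−1)(n−2)/6 = n!/(3!(n−3)!) = C(n,3). At n = 26: C(26,3) = 2,600.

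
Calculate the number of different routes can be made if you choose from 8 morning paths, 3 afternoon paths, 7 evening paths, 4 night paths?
672

By the multiplication principle: 8 × 3 × 7 × 4 = 672.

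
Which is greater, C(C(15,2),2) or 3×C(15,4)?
C(C(15,2),2)=5,460, 3×C(15,4)=4,095.

Answer: C(C(15,2),2)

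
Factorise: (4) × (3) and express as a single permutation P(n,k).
Product of 2 consecutive descending integers starting at 4: P(4,2) = 4!/2! = 12.

Answer: P(4,2) = 4!/(2)!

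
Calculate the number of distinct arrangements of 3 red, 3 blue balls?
20

Reasoning: Multinomial: 6!/(3! × 3!) = 20.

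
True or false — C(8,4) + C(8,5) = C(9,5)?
True

Reasoning: Pascal's identity: LHS = 70 + 56 = 126; RHS = C(9,5) = 126. Both sides agree, so the statement holds.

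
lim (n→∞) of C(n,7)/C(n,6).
∞
C(n,7)/C(n,6) = (n-6)/7 → ∞ as n → ∞.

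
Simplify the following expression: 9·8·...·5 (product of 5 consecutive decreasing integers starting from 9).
15,120

Explanation: This is P(9,5) = 9!/(4)! = 15,120.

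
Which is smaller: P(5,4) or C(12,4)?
P(5,4)

P(5,4)=120, C(12,4)=495.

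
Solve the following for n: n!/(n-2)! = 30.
n!/(n-2)! = n×(n-1), a product of 2 consecutive integers ≈ (n−0.5)^2. 30^(1/2) + 0.5 ≈ 6.0; check n = 6: 6×5 = 30 ✓. So n = 6.

Answer: 6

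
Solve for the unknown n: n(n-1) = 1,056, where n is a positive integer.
33
n² − n − 1,056 = 0, so n = (1 ± √(1 + 4·1,056))/2 = (1 ± √4,225)/2 = (1 ± 65)/2, i.e. n = 33 or n = -32. Taking the positive root, n = 33 (check: 33×32 = 1,056).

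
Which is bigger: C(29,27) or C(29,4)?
C(29,4)

Explanation: C(29,27)=406, C(29,4)=23,751.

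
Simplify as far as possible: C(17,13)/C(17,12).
C(n,k+1)/C(n,k) = (n−k)/(k+1). Here (17−12)/(12+1) = 5/13 = 5/13.

Answer: 5/13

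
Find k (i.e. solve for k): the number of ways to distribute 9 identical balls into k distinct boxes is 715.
Stars and bars: the count is C(9+k−1, k−1), increasing in k. k=3: C(11,2) = 55, k=4: C(12,3) = 220, k=5: C(13,4) = 715 ✓. So k = 5.

Answer: 5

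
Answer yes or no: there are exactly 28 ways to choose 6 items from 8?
Yes

Working:
C(8,6) = 28.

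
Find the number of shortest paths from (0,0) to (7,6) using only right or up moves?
1,716

Explanation: Choose 7 rights from 13 moves: C(13,7) = 1,716.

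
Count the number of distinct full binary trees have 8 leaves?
429

Solution: Using the Catalan number formula: C_n = C(2n, n) / (n+1)
C_7 = C(14, 7) / (7+1)
     = 3432 / 8
     = 429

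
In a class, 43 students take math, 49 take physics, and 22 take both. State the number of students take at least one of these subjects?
70

Explanation: |A∪B| = |A|+|B|-|A∩B| = 43+49-22 = 70.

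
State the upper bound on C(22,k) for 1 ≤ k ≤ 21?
705,432

Solution: C(22,k) is maximised at the centre of the row: C(22,11) = 705,432.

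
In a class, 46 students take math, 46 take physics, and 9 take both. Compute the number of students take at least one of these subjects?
83

Working:
|A∪B| = |A|+|B|-|A∩B| = 46+46-9 = 83.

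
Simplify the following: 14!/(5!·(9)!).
This is C(14,5) = 2,002.

Answer: 2,002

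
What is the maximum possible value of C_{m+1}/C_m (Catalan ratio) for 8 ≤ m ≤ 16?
11/3

Reasoning: C_{m+1}/C_m = 2(2m+1)/(m+2), which increases with m. Maximum at m = 16: 2·33/18 = 11/3.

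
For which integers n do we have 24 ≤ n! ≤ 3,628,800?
n! is strictly increasing; 4! = 24 and 10! = 3,628,800, so valid n = 4, 5, 6, 7, 8, 9, 10.

Answer: 4, 5, 6, 7, 8, 9, 10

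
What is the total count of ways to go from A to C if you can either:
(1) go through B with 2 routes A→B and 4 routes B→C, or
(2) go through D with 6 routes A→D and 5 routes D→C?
Route via B: 2×4=8. Route via D: 6×5=30. Total: 38.

Answer: 38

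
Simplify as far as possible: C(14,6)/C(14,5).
3/2
C(n,k+1)/C(n,k) = (n−k)/(k+1). Here (14−5)/(5+1) = 9/6 = 3/2.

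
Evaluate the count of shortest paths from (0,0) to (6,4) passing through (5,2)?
63

Solution: To (5,2): C(7,5)=21. From there: C(3,1)=3. Total: 63.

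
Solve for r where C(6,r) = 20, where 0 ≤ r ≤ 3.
C(6,r) is increasing for 0 ≤ r ≤ 3. Stepping up (C(6,r+1) = C(6,r)·(6−r)/(r+1)): C(6,1) = 6, C(6,2) = 15, C(6,3) = 20 ✓. So r = 3.
Final answer: 3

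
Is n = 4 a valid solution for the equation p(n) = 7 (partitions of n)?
No

Explanation: Pentagonal recurrence p(n) = p(n−1) + p(n−2) − p(n−5) − p(n−7) + …: p(4) = p(3) + p(2) = 3 + 2 = 5, which does not equal 7.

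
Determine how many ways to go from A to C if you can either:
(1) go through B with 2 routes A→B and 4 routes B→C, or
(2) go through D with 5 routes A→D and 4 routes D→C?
28

Explanation: Route via B: 2×4=8. Route via D: 5×4=20. Total: 28.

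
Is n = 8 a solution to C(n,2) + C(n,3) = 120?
No
C(8,2) + C(8,3) = 28 + 56 = 84, which does not equal 120.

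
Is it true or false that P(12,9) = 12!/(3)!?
Permutation formula P(n,k) = n!/(n-k)!: 12!/3! = 479,001,600/6 = 79,833,600 = P(12,9). The statement holds.

Answer: True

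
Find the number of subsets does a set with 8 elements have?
256

Working:
Each element can be included or excluded: 2^8 = 256.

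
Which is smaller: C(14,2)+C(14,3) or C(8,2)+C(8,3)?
C(8,2)+C(8,3)

Explanation: First=455, Second=84.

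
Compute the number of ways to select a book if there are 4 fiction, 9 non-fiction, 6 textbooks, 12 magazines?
By the addition principle: 4 + 9 + 6 + 12 = 31.
Final answer: 31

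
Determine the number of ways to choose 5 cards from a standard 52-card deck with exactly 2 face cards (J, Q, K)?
12 face cards and 40 non-face cards: C(12,2) × C(40,3) = 66 × 9,880 = 652,080.

Answer: 652,080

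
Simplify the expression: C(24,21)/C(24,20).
4/21

Explanation: C(n,k+1)/C(n,k) = (n−k)/(k+1). Here (24−20)/(20+1) = 4/21 = 4/21.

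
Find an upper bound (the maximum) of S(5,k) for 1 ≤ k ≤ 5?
25

Explanation: Row S(5,k) for k = 1..5 (via S(n,k) = k·S(n−1,k) + S(n−1,k−1)): 1, 15, 25, 10, 1. The row is unimodal; maximum at k = 3: 25.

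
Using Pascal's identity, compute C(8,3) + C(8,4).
126
C(8,3) + C(8,4) = C(9,4) = 126.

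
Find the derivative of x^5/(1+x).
(5x^4(1+x) - x^5)/(1+x)²

Working:
Quotient rule: [5x^{4}(1+x) - x^5]/(1+x)².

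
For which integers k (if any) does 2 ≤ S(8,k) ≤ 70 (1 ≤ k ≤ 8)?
7

Working:
S(8,1)=1; S(8,2)=127; S(8,3)=966; S(8,4)=1,701; S(8,5)=1,050; S(8,6)=266; S(8,7)=28; S(8,8)=1. So valid k = 7.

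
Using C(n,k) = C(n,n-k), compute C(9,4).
126

C(9,4) = C(9,5) = 126.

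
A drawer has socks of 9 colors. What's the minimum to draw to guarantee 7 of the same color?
55

Working:
Worst case: 6 of each = 54. One more: 55.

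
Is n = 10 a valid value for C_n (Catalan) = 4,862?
No

Working:
C_10 = C(20,10)/(10+1) = 184,756/11 = 16,796, which does not equal 4,862.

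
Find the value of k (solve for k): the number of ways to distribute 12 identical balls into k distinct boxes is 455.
4

Solution: Stars and bars: the count is C(12+k−1, k−1), increasing in k. k=2: C(13,1) = 13, k=3: C(14,2) = 91, k=4: C(15,3) = 455 ✓. So k = 4.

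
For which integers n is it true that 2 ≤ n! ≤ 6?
2, 3

Reasoning: n! is strictly increasing; 2! = 2 and 3! = 6, so valid n = 2, 3.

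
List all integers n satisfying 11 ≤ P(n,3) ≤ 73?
4, 5

Reasoning: P(3,3)=6; P(4,3)=24; P(5,3)=60; P(6,3)=120. So valid n = 4, 5.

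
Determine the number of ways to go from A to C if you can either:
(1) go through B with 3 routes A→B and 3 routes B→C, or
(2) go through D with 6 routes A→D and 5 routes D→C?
39

Explanation: Route via B: 3×3=9. Route via D: 6×5=30. Total: 39.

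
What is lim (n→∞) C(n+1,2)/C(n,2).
1

Both numerator and denominator grow as n^2/2! for large n, so the ratio → 1.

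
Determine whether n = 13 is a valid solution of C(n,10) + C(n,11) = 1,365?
No

Reasoning: C(13,10) + C(13,11) = 286 + 78 = 364, which does not equal 1,365.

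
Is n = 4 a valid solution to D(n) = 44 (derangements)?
No

Solution: D(4) = (4-1)·[D(3) + D(2)] = 3·[2 + 1] = 9, which does not equal 44.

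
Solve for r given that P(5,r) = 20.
2

Reasoning: P(5,r) = 5·4·…·(5−r+1), a product of r factors. Multiplying down from 5: 5 = 5; 5·4 = 20 ✓ (2 factors). So r = 2.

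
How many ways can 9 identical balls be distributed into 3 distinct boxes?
C(9+3-1, 3-1) = C(11, 2) = 55.

Answer: 55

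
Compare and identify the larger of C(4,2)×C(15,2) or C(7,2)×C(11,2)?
C(4,2)×C(15,2)=630, C(7,2)×C(11,2)=1,155.
Final answer: C(7,2)×C(11,2)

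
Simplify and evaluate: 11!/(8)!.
990

Explanation: This equals 11×10×9 = 990.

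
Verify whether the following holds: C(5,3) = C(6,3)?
False

Solution: LHS = C(5,3) = 10; RHS = C(6,3) = 20. 10 ≠ 20, so the statement does not hold.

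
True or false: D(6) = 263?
Derangements of 6 elements: D(6) = (6-1)·[D(5) + D(4)] = 5·[44 + 9] = 265.

Answer: False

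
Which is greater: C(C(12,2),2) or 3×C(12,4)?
C(C(12,2),2)

Solution: C(C(12,2),2)=2,145, 3×C(12,4)=1,485.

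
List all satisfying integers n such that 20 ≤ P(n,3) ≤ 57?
P(3,3)=6; P(4,3)=24; P(5,3)=60. So valid n = 4.
Final answer: 4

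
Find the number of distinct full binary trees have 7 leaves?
132

Working:
Using the Catalan number formula: C_n = C(2n, n) / (n+1)
C_6 = C(12, 6) / (6+1)
     = 924 / 7
     = 132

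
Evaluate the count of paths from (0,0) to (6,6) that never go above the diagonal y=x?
132

Working:
Counted by the Catalan number C_6: C_6 = C(12,6)/(6+1) = 924/7 = 132.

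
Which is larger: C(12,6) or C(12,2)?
C(12,6)

Solution: C(12,6)=924, C(12,2)=66.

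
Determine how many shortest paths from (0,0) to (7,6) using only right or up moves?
1,716

Choose 7 rights from 13 moves: C(13,7) = 1,716.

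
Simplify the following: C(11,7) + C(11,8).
495

Explanation: By Pascal's identity: C(12,8) = 495.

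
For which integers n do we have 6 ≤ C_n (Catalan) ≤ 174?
C_3=5; C_4=14; C_5=42; C_6=132; C_7=429. So valid n = 4, 5, 6.
Final answer: 4, 5, 6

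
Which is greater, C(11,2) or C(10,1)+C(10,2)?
Equal

Working:
By Pascal's identity: C(11,2) = C(10,1)+C(10,2) = 55. Equal.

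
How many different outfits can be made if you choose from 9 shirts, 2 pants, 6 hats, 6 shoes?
648

Explanation: By the multiplication principle: 9 × 2 × 6 × 6 = 648.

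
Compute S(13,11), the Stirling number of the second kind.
2,431

Using the Stirling recurrence: S(n,k) = k·S(n-1,k) + S(n-1,k-1)
S(13,11) = 11·S(12,11) + S(12,10)
         = 11·66 + 1705
         = 726 + 1705
         = 2,431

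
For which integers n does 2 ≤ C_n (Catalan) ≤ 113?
2, 3, 4, 5

C_1=1; C_2=2; C_3=5; C_4=14; C_5=42; C_6=132. So valid n = 2, 3, 4, 5.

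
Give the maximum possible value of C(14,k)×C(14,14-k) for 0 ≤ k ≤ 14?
11,778,624

Reasoning: C(14,k)·C(14,14-k) = C(14,k)², maximised at the centre k = 7: C(14,7)² = 11,778,624.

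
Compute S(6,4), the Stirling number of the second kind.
65

Solution: Using the Stirling recurrence: S(n,k) = k·S(n-1,k) + S(n-1,k-1)
S(6,4) = 4·S(5,4) + S(5,3)
         = 4·10 + 25
         = 40 + 25
         = 65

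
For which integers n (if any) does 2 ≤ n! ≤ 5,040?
2, 3, 4, 5, 6, 7
n! is strictly increasing; 2! = 2 and 7! = 5,040, so valid n = 2, 3, 4, 5, 6, 7.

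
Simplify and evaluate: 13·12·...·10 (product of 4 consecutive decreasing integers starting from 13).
17,160

Reasoning: This is P(13,4) = 13!/(9)! = 17,160.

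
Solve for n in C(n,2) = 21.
C(n,2) = n(n−1)/2! is increasing in n, and n(n−1) = 2!·21 = 42 ≈ (n−0.5)^2 gives n ≈ 7.0. Check: C(5,2) = 10, C(6,2) = 15, C(7,2) = 21 ✓. So n = 7.
Final answer: 7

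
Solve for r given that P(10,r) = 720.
P(10,r) = 10·9·…·(10−r+1), a product of r factors. Multiplying down from 10: 10 = 10; 10·9 = 90; 10·9·8 = 720 ✓ (3 factors). So r = 3.

Answer: 3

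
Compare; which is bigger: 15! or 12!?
15!

Solution: 15!=1,307,674,368,000, 12!=479,001,600. 15! > 12!.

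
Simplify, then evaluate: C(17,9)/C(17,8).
1

Reasoning: C(n,k+1)/C(n,k) = (n−k)/(k+1). Here (17−8)/(8+1) = 9/9 = 1.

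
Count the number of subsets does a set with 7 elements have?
128

Working:
Each element can be included or excluded: 2^7 = 128.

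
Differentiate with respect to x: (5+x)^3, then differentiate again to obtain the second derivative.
First derivative: 3(5+x)^{2}. Second derivative: 3·2·(5+x)^{1} = 6(5+x)^{1}.

Answer: 6(5+x)^1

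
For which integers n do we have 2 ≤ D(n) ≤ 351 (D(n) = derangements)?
3, 4, 5, 6

Explanation: Using D(n) = (n−1)[D(n−1) + D(n−2)] with D(1)=0, D(2)=1: D(2)=1; D(3)=2; D(4)=9; D(5)=44; D(6)=265; D(7)=1,854. So valid n = 3, 4, 5, 6.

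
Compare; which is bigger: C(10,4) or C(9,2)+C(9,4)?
C(10,4)

Working:
C(10,4)=210; C(9,2)+C(9,4)=36+126=162.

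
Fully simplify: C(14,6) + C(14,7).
6,435

Reasoning: By Pascal's identity: C(15,7) = 6,435.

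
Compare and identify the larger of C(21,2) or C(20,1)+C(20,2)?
Equal

Working:
By Pascal's identity: C(21,2) = C(20,1)+C(20,2) = 210. Equal.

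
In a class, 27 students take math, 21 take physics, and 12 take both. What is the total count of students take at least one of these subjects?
36

Explanation: |A∪B| = |A|+|B|-|A∩B| = 27+21-12 = 36.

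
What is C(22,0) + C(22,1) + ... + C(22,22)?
4,194,304

Working:
Sum of binomial coefficients = 2^22 = 4,194,304.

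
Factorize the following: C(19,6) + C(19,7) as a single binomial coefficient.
C(20,7)

By Pascal's identity: C(19,6) + C(19,7) = C(20,7) = 77,520.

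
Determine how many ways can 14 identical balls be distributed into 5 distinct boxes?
3,060

C(14+5-1, 5-1) = C(18, 4) = 3,060.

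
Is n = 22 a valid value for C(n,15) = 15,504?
C(22,15) = 22·21·20·19·18·17·16·15·14·13·12·11·10·9·8/15! = 223,016,017,416,192,000/1,307,674,368,000 = 170,544, which does not equal 15,504.
Final answer: No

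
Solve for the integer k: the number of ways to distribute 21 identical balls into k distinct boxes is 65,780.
Stars and bars: the count is C(21+k−1, k−1), increasing in k. k=4: C(24,3) = 2,024, k=5: C(25,4) = 12,650, k=6: C(26,5) = 65,780 ✓. So k = 6.
Final answer: 6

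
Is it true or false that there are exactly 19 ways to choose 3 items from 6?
False

C(6,3) = 20 ≠ 19.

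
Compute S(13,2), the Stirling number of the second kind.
4,095

Explanation: Using the Stirling recurrence: S(n,k) = k·S(n-1,k) + S(n-1,k-1)
S(13,2) = 2·S(12,2) + S(12,1)
         = 2·2047 + 1
         = 4094 + 1
         = 4,095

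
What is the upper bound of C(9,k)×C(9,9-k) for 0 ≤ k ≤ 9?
C(9,k)·C(9,9-k) = C(9,k)², maximised at the centre k = 4: C(9,4)² = 15,876.
Final answer: 15,876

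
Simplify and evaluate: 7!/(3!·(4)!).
35

Working:
This is C(7,3) = 35.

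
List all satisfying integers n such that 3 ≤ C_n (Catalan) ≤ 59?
C_2=2; C_3=5; C_4=14; C_5=42; C_6=132. So valid n = 3, 4, 5.

Answer: 3, 4, 5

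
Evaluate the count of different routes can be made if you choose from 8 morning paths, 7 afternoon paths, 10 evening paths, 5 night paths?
2,800

Reasoning: By the multiplication principle: 8 × 7 × 10 × 5 = 2,800.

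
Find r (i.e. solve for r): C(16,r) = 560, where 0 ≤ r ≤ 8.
3

Working:
C(16,r) is increasing for 0 ≤ r ≤ 8. Stepping up (C(16,r+1) = C(16,r)·(16−r)/(r+1)): C(16,1) = 16, C(16,2) = 120, C(16,3) = 560 ✓. So r = 3.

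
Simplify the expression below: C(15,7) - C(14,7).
3,003

Working:
C(15,7) - C(14,7) = C(14,6) = 3,003.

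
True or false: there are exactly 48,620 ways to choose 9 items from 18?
True
C(18,9) = 48,620.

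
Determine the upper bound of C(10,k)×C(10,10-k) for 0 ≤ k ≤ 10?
63,504

C(10,k)·C(10,10-k) = C(10,k)², maximised at the centre k = 5: C(10,5)² = 63,504.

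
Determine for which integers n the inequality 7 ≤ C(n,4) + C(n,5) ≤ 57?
6, 7

Reasoning: C(5,4)+C(5,5)=6; C(6,4)+C(6,5)=21; C(7,4)+C(7,5)=56; C(8,4)+C(8,5)=126. So valid n = 6, 7.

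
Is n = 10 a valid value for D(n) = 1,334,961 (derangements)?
Yes
D(10) = (10-1)·[D(9) + D(8)] = 9·[133,496 + 14,833] = 1,334,961, which equals 1,334,961.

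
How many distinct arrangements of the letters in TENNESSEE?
3,780
Word has 9 letters (T=1, E=4, N=2, S=2). Arrangements: 9!/Π(k!) = 3,780.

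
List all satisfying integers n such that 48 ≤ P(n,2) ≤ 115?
8, 9, 10, 11

P(7,2)=42; P(8,2)=56; P(9,2)=72; P(10,2)=90; P(11,2)=110; P(12,2)=132. So valid n = 8, 9, 10, 11.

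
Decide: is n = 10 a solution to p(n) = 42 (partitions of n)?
Yes

Reasoning: Pentagonal recurrence p(n) = p(n−1) + p(n−2) − p(n−5) − p(n−7) + …: p(10) = p(9) + p(8) − p(5) − p(3) = 30 + 22 − 7 − 3 = 42, which equals 42.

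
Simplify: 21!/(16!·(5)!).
This is C(21,16) = 20,349.

Answer: 20,349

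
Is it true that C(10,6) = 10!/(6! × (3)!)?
False

Working:
The correct denominator is 6!×4!, giving C(10,6) = 210; the stated RHS is 10!/(6!×3!) = 840 ≠ 210, so the statement does not hold.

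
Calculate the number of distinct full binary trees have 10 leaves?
Using the Catalan number formula: C_n = C(2n, n) / (n+1)
C_9 = C(18, 9) / (9+1)
     = 48620 / 10
     = 4,862
Final answer: 4,862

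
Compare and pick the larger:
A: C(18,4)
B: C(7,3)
A

Explanation: A=C(18,4)=3,060, B=C(7,3)=35.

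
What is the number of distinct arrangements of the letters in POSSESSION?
Word has 10 letters (P=1, O=2, S=4, E=1, I=1, N=1). Arrangements: 10!/Π(k!) = 75,600.
Final answer: 75,600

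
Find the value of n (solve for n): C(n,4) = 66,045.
37

C(n,4) = n(n−1)(n−2)(n−3)/4! is increasing in n, and n(n−1)(n−2)(n−3) = 4!·66,045 = 1,585,080 ≈ (n−1.5)^4 gives n ≈ 37.0. Check: C(35,4) = 52,360, C(36,4) = 58,905, C(37,4) = 66,045 ✓. So n = 37.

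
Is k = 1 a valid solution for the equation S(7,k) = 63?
S(7,1) = 1·S(6,1) + S(6,0) = 1·1 + 0 = 1, which does not equal 63.
Final answer: No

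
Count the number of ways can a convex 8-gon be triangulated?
132

Explanation: Using the Catalan number formula: C_n = C(2n, n) / (n+1)
C_6 = C(12, 6) / (6+1)
     = 924 / 7
     = 132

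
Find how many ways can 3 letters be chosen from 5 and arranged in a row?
60

Explanation: P(5,3) = 5!/(5-3)! = 60.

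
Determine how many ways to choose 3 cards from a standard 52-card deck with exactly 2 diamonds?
3,042

13 diamonds and 39 non-diamonds: C(13,2) × C(39,1) = 78 × 39 = 3,042.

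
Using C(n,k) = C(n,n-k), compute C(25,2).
300

Working:
C(25,2) = C(25,23) = 300.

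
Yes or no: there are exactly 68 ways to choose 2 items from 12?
No

Reasoning: C(12,2) = 66 ≠ 68.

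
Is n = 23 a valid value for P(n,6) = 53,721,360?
P(23,6) = 23·22·21·20·19·18 = 72,681,840, which does not equal 53,721,360.
Final answer: No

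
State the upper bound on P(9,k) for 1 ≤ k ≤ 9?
P(9,k) increases in k, so maximum at k = 9: 9! = 362,880.
Final answer: 362,880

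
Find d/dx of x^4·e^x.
(4x^3 + x^4)e^x
Product rule: d/dx[x^4]·e^x + x^4·d/dx[e^x] = 4x^{3}e^x + x^4e^x.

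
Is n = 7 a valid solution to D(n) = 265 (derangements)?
No

Explanation: D(7) = (7-1)·[D(6) + D(5)] = 6·[265 + 44] = 1,854, which does not equal 265.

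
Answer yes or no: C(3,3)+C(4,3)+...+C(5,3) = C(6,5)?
No

Reasoning: Hockey stick identity gives Σ = C(6,4) = 15; RHS C(6,5) = 6.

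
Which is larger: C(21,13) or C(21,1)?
C(21,13)
C(21,13)=203,490, C(21,1)=21.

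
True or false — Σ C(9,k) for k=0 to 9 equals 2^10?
False

Reasoning: Binomial theorem: Σ C(9,k) = (1+1)^9 = 2^9 = 512; RHS 2^10 = 1,024.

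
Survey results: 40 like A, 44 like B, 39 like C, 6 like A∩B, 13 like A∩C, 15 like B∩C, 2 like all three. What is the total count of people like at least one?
91

|A∪B∪C| = 40+44+39-6-13-15+2 = 91.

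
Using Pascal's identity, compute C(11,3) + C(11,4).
495

Solution: C(11,3) + C(11,4) = C(12,4) = 495.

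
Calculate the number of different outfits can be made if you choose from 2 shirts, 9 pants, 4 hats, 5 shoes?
360

Reasoning: By the multiplication principle: 2 × 9 × 4 × 5 = 360.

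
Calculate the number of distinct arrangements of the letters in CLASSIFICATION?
1,816,214,400

Working:
Word has 14 letters (C=2, L=1, A=2, S=2, I=3, F=1, T=1, O=1, N=1). Arrangements: 14!/Π(k!) = 1,816,214,400.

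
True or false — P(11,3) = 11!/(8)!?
Permutation formula P(n,k) = n!/(n-k)!: 11!/8! = 39,916,800/40,320 = 990 = P(11,3). The statement holds.
Final answer: True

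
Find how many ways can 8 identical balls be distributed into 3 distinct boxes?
45

C(8+3-1, 3-1) = C(10, 2) = 45.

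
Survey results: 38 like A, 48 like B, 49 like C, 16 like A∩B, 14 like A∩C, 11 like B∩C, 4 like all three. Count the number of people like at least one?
98

|A∪B∪C| = 38+48+49-16-14-11+4 = 98.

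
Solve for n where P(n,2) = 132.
P(n,2) = n(n−1) is increasing in n; n(n−1) ≈ (n−0.5)^2 = 132 gives n ≈ 12.0. Check: P(10,2) = 90, P(11,2) = 110, P(12,2) = 132 ✓. So n = 12.
Final answer: 12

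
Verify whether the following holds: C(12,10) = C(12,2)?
True
Symmetry C(n,k) = C(n,n-k): C(12,10) = 66 and C(12,2) = 66. Both sides agree, so the statement holds.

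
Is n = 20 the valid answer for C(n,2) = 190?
Yes

Explanation: C(20,2) = 20·19/2! = 380/2 = 190, which equals 190.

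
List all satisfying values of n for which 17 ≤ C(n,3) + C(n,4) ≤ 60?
6

C(5,3)+C(5,4)=15; C(6,3)+C(6,4)=35; C(7,3)+C(7,4)=70. So valid n = 6.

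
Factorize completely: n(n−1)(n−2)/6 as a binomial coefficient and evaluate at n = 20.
C(n,3); C(20,3) = 1,140

Explanation: n(n−1)(n−2)/6 = n!/(3!(n−3)!) = C(n,3). At n = 20: C(20,3) = 1,140.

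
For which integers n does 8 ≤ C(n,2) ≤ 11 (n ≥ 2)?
C(4,2)=6; C(5,2)=10; C(6,2)=15. So valid n = 5.

Answer: 5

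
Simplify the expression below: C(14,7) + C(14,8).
6,435

By Pascal's identity: C(15,8) = 6,435.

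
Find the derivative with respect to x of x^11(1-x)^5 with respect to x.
11x^10(1-x)^5 - 5x^11(1-x)^4
Product rule: 11x^{10}(1-x)^{5} + x^11·(-5)(1-x)^{4}.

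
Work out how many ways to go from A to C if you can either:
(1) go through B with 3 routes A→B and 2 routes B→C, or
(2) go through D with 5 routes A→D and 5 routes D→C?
31

Solution: Route via B: 3×2=6. Route via D: 5×5=25. Total: 31.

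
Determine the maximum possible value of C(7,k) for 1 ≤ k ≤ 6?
C(7,k) is maximised at the centre of the row: C(7,3) = 35.
Final answer: 35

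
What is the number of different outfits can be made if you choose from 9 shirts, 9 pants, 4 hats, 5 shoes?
By the multiplication principle: 9 × 9 × 4 × 5 = 1,620.
Final answer: 1,620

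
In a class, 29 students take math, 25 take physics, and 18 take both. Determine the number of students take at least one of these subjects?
|A∪B| = |A|+|B|-|A∩B| = 29+25-18 = 36.

Answer: 36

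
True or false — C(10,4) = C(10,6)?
True

Explanation: Symmetry C(n,k) = C(n,n-k): C(10,4) = 210 and C(10,6) = 210. Both sides agree, so the statement holds.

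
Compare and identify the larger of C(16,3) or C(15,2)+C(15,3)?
Equal

Working:
By Pascal's identity: C(16,3) = C(15,2)+C(15,3) = 560. Equal.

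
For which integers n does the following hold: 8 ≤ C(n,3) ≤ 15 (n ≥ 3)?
C(4,3)=4; C(5,3)=10; C(6,3)=20. So valid n = 5.

Answer: 5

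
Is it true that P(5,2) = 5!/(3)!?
True

Permutation formula P(n,k) = n!/(n-k)!: 5!/3! = 120/6 = 20 = P(5,2). The statement holds.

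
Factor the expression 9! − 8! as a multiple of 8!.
8 × 8! = 322,560

Working:
9! − 8! = 9·8! − 8! = (9 − 1)·8! = 8 × 8! = 322,560.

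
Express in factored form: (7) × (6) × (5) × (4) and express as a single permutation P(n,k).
P(7,4) = 7!/(3)!

Explanation: Product of 4 consecutive descending integers starting at 7: P(7,4) = 7!/3! = 840.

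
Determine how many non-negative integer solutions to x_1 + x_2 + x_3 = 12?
C(12+3-1, 3-1) = 91.

Answer: 91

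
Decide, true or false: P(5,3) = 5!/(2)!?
True
Permutation formula P(n,k) = n!/(n-k)!: 5!/2! = 120/2 = 60 = P(5,3). The statement holds.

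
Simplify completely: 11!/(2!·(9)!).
55

This is C(11,2) = 55.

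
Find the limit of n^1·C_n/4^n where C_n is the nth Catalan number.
0

C_n ~ 4^n/(n^(3/2)√π), so n^1·C_n/4^n ~ n^(1 − 3/2)/√π → 0.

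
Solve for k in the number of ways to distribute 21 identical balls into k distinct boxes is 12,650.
5

Working:
Stars and bars: the count is C(21+k−1, k−1), increasing in k. k=3: C(23,2) = 253, k=4: C(24,3) = 2,024, k=5: C(25,4) = 12,650 ✓. So k = 5.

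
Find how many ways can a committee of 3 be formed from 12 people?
C(12,3) = 12! / (3! × (12-3)!)
         = 12! / (3! × 9!)
         = 220
Final answer: 220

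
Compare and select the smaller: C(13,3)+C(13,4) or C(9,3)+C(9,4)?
C(9,3)+C(9,4)

Solution: First=1,001, Second=210.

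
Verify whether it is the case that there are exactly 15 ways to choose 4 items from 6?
C(6,4) = 15.

Answer: True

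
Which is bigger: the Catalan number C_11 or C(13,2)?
C_11

Working:
C_11 = C(22,11)/(11+1) = 705,432/12 = 58,786; C(13,2) = 78.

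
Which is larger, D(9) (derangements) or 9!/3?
D(9) = (9-1)·[D(8) + D(7)] = 8·[14,833 + 1,854] = 133,496; 9!/3 = 362,880/3 = 120,960.
Final answer: D(9)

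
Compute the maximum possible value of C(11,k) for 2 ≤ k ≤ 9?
462

Solution: C(11,k) is maximised at the centre of the row: C(11,5) = 462.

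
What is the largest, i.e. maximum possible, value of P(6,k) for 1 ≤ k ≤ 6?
720

Working:
P(6,k) increases in k, so maximum at k = 6: 6! = 720.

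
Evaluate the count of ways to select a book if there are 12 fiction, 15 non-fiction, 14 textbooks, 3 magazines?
44
By the addition principle: 12 + 15 + 14 + 3 = 44.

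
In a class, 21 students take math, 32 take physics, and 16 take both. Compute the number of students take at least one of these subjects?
37
|A∪B| = |A|+|B|-|A∩B| = 21+32-16 = 37.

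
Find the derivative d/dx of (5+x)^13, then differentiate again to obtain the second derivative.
First derivative: 13(5+x)^{12}. Second derivative: 13·12·(5+x)^{11} = 156(5+x)^{11}.
Final answer: 156(5+x)^11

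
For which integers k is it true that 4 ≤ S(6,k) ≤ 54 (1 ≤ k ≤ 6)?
S(6,1)=1; S(6,2)=31; S(6,3)=90; S(6,4)=65; S(6,5)=15; S(6,6)=1. So valid k = 2, 5.
Final answer: 2, 5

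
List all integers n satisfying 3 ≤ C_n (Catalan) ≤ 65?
C_2=2; C_3=5; C_4=14; C_5=42; C_6=132. So valid n = 3, 4, 5.

Answer: 3, 4, 5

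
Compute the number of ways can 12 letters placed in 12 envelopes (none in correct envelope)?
176,214,841

Using D(n) = (n-1)[D(n-1) + D(n-2)]:
D(12) = (12-1) × [D(11) + D(10)]
      = 11 × [14684570 + 1334961]
      = 11 × 16019531
      = 176,214,841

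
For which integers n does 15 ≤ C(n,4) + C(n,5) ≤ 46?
6
C(5,4)+C(5,5)=6; C(6,4)+C(6,5)=21; C(7,4)+C(7,5)=56. So valid n = 6.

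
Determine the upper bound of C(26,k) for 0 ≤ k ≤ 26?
Maximum at k = 13: C(26,13) = 10,400,600.

Answer: 10,400,600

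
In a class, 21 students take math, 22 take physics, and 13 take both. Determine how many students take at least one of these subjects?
30
|A∪B| = |A|+|B|-|A∩B| = 21+22-13 = 30.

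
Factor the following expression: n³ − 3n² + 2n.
n(n − 1)(n − 2)

Explanation: n³ − 3n² + 2n = n(n² − 3n + 2) = n(n − 1)(n − 2).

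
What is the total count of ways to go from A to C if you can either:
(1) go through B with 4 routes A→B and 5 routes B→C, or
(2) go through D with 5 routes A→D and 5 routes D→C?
Route via B: 4×5=20. Route via D: 5×5=25. Total: 45.
Final answer: 45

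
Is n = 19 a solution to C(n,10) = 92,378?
Yes
C(19,10) = 19·18·17·16·15·14·13·12·11·10/10! = 335,221,286,400/3,628,800 = 92,378, which equals 92,378.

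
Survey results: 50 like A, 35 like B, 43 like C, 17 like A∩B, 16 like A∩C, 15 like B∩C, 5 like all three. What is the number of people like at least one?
85

Working:
|A∪B∪C| = 50+35+43-17-16-15+5 = 85.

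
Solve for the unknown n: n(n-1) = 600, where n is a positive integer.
25
n² − n − 600 = 0, so n = (1 ± √(1 + 4·600))/2 = (1 ± √2,401)/2 = (1 ± 49)/2, i.e. n = 25 or n = -24. Taking the positive root, n = 25 (check: 25×24 = 600).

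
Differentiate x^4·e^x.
(4x^3 + x^4)e^x

Solution: Product rule: d/dx[x^4]·e^x + x^4·d/dx[e^x] = 4x^{3}e^x + x^4e^x.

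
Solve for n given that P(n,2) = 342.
19

Explanation: P(n,2) = n(n−1) is increasing in n; n(n−1) ≈ (n−0.5)^2 = 342 gives n ≈ 19.0. Check: P(17,2) = 272, P(18,2) = 306, P(19,2) = 342 ✓. So n = 19.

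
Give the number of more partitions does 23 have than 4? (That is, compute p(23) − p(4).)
Pentagonal recurrence p(n) = p(n−1) + p(n−2) − p(n−5) − p(n−7) + …: p(23) = p(22) + p(21) − p(18) − p(16) + p(11) + p(8) − p(1) = 1,002 + 792 − 385 − 231 + 56 + 22 − 1 = 1,255.
p(4) = p(3) + p(2) = 3 + 2 = 5.
Difference = 1,255 − 5 = 1,250.

Answer: 1,250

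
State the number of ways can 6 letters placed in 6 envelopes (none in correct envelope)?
265

Solution: Using D(n) = (n-1)[D(n-1) + D(n-2)]:
D(6) = (6-1) × [D(5) + D(4)]
      = 5 × [44 + 9]
      = 5 × 53
      = 265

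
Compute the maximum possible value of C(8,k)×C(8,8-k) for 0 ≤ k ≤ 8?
C(8,k)·C(8,8-k) = C(8,k)², maximised at the centre k = 4: C(8,4)² = 4,900.

Answer: 4,900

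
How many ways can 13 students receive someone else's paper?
2,290,792,932

Working:
Using D(n) = (n-1)[D(n-1) + D(n-2)]:
D(13) = (13-1) × [D(12) + D(11)]
      = 12 × [176214841 + 14684570]
      = 12 × 190899411
      = 2,290,792,932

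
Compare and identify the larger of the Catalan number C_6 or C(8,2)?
C_6

Working:
C_6 = C(12,6)/(6+1) = 924/7 = 132; C(8,2) = 28.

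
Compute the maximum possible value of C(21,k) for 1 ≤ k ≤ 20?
C(21,k) is maximised at the centre of the row: C(21,10) = 352,716.
Final answer: 352,716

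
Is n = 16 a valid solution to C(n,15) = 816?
No

Reasoning: C(16,15) = 16·15·14·13·12·11·10·9·8·7·6·5·4·3·2/15! = 20,922,789,888,000/1,307,674,368,000 = 16, which does not equal 816.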